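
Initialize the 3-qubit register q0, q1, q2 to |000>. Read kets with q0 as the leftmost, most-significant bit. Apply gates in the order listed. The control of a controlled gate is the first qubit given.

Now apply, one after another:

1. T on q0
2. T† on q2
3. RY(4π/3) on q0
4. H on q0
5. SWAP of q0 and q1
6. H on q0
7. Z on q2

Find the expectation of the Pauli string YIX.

The observable YIX averages to 0.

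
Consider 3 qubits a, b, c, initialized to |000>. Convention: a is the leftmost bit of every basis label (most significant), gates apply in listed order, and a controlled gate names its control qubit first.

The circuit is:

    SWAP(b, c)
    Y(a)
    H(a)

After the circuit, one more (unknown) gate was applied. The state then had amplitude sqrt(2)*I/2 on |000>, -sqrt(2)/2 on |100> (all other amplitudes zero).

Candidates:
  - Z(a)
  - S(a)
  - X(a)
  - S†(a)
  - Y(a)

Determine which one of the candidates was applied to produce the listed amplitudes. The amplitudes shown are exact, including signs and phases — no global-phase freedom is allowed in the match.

It was S†(a) that produced the state shown.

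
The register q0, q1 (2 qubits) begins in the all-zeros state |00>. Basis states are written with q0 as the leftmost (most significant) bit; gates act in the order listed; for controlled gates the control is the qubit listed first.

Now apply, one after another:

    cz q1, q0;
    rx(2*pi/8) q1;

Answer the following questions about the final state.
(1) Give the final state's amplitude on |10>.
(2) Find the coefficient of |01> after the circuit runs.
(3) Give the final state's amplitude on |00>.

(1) |10> carries amplitude 0 in the final state.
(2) |01> carries amplitude -I*sqrt(2 - sqrt(2))/2 in the final state.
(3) The amplitude on |00> is sqrt(sqrt(2) + 2)/2.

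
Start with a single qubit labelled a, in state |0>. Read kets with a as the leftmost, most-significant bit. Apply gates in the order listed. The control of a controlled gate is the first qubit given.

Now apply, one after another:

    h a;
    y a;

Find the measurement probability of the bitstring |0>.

A full measurement returns |0> with probability 1/2.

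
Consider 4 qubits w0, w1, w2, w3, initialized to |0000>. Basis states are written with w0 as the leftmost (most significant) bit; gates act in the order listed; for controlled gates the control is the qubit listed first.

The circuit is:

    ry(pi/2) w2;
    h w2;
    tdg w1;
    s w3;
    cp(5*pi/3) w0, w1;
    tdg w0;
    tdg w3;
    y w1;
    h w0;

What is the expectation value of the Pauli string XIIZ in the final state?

The observable XIIZ averages to 1.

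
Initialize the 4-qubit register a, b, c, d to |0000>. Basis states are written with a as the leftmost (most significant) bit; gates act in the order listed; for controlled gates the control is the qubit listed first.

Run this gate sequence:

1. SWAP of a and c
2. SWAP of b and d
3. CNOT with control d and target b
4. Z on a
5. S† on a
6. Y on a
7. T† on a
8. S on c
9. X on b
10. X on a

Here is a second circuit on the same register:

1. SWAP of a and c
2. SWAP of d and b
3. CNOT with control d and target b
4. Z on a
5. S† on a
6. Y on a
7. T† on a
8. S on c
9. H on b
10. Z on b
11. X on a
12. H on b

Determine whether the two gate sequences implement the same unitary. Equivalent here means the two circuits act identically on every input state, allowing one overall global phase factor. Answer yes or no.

Yes: on every input state the two circuits agree up to one overall phase factor.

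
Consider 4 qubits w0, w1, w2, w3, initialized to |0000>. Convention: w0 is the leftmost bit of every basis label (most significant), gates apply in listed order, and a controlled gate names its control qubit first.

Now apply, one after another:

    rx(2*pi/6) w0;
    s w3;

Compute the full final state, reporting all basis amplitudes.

After the circuit, the state carries amplitude sqrt(3)/2 on |0000>, -I/2 on |1000>, and 0 on every other basis state.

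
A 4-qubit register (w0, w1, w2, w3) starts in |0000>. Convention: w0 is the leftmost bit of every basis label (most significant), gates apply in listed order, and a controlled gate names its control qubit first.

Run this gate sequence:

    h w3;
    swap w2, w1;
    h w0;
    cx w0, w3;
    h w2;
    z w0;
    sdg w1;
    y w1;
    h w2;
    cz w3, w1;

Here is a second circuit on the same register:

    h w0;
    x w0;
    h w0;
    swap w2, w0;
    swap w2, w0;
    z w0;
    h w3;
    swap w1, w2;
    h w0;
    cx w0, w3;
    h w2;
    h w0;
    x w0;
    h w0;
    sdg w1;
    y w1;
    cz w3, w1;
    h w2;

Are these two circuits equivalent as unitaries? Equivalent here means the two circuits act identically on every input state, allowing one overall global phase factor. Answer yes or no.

Yes, they are equivalent — the unitaries differ by at most a global phase.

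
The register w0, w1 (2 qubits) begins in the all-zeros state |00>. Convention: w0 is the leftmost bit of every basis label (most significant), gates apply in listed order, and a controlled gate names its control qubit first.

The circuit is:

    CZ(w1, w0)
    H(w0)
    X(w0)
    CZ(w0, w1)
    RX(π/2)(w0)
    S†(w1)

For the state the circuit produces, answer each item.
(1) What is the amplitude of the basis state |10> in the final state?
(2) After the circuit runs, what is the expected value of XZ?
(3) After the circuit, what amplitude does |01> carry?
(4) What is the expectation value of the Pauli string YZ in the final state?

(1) The final state's coefficient on |10> equals 1/2 - I/2.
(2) The observable XZ averages to 1.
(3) The final state's coefficient on |01> equals 0.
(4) The expectation value of YZ is 0.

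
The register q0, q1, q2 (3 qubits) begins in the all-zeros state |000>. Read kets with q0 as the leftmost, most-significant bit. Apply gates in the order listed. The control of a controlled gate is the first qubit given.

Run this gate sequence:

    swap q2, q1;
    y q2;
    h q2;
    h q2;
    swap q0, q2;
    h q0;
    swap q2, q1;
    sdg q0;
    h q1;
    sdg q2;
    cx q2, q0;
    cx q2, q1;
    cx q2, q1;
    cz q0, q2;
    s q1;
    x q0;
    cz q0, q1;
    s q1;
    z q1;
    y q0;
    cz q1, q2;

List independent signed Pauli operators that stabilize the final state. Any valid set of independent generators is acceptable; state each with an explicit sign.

The stabilizer group can be generated by -YZI, -ZXI, +IIZ, among other valid generating sets. Key observation: gates 12-13 undo each other exactly, leaving only the rest of the circuit to track.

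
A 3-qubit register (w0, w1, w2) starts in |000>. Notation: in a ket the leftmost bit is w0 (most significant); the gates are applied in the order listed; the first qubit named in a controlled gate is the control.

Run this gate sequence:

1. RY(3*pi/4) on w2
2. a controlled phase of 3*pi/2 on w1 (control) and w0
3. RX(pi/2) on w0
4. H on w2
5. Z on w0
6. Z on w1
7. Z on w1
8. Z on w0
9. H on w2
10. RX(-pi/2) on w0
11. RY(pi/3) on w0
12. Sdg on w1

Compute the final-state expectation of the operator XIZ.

The observable XIZ averages to -sqrt(6)/4.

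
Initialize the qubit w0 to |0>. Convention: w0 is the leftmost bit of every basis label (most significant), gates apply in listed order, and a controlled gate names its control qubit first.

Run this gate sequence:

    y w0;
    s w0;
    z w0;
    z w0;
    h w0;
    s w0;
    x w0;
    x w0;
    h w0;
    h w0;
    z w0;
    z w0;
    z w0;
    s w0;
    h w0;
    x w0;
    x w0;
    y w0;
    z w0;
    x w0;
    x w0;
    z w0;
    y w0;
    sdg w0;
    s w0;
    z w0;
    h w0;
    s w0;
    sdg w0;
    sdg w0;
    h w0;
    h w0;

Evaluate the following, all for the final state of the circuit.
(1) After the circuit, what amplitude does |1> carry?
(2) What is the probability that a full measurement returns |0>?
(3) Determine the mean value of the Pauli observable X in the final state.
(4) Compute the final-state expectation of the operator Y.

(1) The amplitude on |1> is sqrt(2)*I/2.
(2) Outcome |0> occurs with probability 1/2.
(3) In the final state, X has expectation 0.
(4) The observable Y averages to 1.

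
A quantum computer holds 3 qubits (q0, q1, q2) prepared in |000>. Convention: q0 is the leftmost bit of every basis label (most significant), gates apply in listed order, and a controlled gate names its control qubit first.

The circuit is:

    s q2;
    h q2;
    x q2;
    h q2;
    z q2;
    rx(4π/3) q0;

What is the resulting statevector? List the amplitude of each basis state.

The resulting statevector has amplitude -1/2 on |000>, -sqrt(3)*I/2 on |100>, and 0 on every other basis state. Key observation: the block from step 2 through step 5 cancels to the identity and can be dropped.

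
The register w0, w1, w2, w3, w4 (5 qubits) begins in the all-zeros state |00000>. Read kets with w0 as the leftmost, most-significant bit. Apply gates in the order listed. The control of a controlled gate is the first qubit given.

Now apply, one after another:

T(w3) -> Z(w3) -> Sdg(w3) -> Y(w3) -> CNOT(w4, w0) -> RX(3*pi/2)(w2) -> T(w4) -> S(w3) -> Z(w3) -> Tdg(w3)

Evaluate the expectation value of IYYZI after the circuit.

The expectation value of IYYZI is 0.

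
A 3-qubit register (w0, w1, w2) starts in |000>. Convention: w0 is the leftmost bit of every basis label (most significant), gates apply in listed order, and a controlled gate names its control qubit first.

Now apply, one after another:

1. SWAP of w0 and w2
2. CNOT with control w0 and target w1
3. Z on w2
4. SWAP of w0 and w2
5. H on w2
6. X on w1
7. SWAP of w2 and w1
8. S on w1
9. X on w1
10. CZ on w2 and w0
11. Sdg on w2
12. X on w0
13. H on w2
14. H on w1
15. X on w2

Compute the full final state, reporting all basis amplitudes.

After the circuit, the state carries amplitude 0 on |000>, 0 on |001>, 0 on |010>, 0 on |011>, sqrt(2)*(-1 + I)/4 on |100>, sqrt(2)*(1 - I)/4 on |101>, sqrt(2)*(-1 - I)/4 on |110>, sqrt(2)*(1 + I)/4 on |111>.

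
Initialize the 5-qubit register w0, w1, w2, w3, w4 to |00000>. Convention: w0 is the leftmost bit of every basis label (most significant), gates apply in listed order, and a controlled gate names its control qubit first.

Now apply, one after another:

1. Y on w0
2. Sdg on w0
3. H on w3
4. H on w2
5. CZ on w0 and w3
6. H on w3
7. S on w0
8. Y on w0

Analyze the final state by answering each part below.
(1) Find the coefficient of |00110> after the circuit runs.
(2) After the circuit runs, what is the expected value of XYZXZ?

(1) |00110> carries amplitude sqrt(2)/2 in the final state.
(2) The observable XYZXZ averages to 0.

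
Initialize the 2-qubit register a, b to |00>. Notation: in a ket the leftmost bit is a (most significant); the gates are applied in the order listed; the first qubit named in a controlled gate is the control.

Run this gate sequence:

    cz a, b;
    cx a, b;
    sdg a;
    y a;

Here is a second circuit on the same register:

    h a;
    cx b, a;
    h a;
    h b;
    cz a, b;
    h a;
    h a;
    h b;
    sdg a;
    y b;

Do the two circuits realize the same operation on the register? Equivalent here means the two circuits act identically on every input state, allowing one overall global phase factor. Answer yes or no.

No, they are not equivalent — no single phase factor reconciles the two unitaries.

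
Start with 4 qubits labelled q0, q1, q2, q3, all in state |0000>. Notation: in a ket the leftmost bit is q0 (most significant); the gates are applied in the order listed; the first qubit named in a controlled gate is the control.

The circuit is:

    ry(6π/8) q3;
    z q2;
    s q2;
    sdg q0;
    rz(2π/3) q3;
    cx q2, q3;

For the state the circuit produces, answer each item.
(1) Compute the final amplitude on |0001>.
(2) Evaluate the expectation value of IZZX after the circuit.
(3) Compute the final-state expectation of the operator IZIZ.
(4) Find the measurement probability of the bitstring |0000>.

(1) The final state's coefficient on |0001> equals sqrt(sqrt(2) + 2)*exp(I*pi/3)/2.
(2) In the final state, IZZX has expectation -sqrt(2)/4.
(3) In the final state, IZIZ has expectation -sqrt(2)/2.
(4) A full measurement returns |0000> with probability 1/2 - sqrt(2)/4.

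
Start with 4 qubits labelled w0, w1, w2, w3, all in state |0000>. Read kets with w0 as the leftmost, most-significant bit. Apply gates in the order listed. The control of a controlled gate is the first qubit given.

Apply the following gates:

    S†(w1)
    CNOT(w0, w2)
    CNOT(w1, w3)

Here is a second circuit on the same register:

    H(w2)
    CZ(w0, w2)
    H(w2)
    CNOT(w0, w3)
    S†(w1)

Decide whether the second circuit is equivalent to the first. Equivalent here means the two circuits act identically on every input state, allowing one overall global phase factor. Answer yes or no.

No, they are not equivalent — no single phase factor reconciles the two unitaries.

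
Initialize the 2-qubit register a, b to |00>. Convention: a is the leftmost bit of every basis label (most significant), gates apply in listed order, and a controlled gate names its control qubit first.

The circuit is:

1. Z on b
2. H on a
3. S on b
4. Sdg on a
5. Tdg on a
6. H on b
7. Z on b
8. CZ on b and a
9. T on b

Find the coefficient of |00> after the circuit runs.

The final state's coefficient on |00> equals 1/2.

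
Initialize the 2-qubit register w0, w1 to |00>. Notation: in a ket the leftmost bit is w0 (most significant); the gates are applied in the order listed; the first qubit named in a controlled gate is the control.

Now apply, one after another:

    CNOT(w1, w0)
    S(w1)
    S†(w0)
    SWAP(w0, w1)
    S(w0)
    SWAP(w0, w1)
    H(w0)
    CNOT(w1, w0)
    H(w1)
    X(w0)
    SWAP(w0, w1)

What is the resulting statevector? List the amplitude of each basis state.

After the circuit, the state carries amplitude 1/2 on |00>, 1/2 on |01>, 1/2 on |10>, 1/2 on |11>.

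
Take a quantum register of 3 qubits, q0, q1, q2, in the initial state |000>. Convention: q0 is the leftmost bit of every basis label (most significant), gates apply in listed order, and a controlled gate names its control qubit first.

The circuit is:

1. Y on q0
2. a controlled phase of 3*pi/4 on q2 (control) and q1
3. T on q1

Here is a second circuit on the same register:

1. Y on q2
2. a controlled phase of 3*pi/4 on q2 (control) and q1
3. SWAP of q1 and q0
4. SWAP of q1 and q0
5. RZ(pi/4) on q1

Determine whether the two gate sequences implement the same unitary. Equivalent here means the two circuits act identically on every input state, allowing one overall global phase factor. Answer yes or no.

No — the two circuits implement different unitaries, even allowing a global phase.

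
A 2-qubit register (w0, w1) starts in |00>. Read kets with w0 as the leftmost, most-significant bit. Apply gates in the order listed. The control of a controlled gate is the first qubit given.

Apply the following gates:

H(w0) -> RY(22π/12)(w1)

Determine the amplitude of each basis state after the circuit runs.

After the circuit, the state carries amplitude -sqrt(3)/4 - 1/4 on |00>, -1/4 + sqrt(3)/4 on |01>, -sqrt(3)/4 - 1/4 on |10>, -1/4 + sqrt(3)/4 on |11>.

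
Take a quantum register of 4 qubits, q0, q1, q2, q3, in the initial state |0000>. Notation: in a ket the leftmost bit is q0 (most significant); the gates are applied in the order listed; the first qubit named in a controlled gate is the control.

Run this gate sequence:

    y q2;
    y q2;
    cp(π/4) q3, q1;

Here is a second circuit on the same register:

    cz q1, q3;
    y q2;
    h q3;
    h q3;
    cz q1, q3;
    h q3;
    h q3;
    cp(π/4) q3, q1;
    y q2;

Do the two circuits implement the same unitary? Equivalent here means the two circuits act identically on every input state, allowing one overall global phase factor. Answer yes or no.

Yes: on every input state the two circuits agree up to one overall phase factor.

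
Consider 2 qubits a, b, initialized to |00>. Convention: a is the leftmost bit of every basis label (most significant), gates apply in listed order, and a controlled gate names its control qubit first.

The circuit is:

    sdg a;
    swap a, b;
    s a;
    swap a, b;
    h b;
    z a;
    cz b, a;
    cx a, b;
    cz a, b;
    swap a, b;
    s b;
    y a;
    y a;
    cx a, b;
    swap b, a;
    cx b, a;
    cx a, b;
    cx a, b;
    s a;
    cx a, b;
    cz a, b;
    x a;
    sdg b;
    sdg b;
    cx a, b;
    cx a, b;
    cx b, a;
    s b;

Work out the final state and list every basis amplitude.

The final amplitudes are 0 on |00>, -sqrt(2)*I/2 on |01>, sqrt(2)/2 on |10>, 0 on |11>. Key observation: steps 17-18 multiply out to the identity, so the circuit reduces to the remaining gates.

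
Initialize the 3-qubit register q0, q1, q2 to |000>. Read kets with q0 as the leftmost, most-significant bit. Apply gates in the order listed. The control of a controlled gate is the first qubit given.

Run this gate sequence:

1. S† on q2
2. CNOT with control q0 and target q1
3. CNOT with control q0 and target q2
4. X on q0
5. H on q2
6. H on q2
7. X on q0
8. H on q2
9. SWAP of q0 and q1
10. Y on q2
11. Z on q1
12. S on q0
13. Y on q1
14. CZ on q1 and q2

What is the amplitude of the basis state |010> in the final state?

|010> carries amplitude sqrt(2)/2 in the final state.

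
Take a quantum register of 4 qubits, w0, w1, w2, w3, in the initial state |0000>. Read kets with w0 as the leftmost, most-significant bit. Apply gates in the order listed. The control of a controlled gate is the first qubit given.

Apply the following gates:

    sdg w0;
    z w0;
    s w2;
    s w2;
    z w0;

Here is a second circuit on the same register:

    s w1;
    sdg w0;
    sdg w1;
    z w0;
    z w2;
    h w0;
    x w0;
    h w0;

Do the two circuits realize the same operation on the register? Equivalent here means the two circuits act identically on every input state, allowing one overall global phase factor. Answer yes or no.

Yes, they are equivalent — the unitaries differ by at most a global phase.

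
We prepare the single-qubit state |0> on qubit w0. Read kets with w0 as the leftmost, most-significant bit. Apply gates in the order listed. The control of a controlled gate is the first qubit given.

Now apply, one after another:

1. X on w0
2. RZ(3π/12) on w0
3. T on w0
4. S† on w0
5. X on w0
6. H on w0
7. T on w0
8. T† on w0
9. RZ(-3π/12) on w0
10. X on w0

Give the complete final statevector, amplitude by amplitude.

The final amplitudes are -sqrt(2)*exp(3*I*pi/4)/2 on |0>, sqrt(2)/2 on |1>.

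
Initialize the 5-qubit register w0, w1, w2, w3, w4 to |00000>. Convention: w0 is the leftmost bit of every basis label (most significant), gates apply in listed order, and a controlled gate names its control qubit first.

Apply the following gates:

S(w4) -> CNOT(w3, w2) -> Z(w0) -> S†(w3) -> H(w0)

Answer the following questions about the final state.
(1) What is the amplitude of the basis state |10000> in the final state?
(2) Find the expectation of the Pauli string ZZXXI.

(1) The amplitude on |10000> is sqrt(2)/2.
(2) The expectation value of ZZXXI is 0.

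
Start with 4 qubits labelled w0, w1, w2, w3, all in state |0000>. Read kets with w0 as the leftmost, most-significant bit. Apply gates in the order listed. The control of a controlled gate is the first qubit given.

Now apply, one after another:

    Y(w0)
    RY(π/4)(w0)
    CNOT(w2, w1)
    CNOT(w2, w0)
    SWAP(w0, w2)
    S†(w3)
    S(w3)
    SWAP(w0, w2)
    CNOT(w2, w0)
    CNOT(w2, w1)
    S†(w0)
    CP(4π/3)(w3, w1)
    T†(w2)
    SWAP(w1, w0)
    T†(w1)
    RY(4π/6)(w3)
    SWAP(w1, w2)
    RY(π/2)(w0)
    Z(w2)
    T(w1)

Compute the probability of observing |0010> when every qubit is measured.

A full measurement returns |0010> with probability sqrt(2)/32 + 1/16. Key observation: gates 3-10 undo each other exactly, leaving only the rest of the circuit to track.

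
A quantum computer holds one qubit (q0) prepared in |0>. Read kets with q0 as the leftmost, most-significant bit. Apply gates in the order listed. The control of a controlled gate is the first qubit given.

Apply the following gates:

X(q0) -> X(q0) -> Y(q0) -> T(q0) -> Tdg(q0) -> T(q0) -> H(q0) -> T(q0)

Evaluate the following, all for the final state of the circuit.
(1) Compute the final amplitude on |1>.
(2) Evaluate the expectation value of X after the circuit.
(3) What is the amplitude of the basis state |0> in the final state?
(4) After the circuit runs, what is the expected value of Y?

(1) |1> carries amplitude sqrt(2)/2 in the final state.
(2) In the final state, X has expectation -sqrt(2)/2.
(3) The amplitude on |0> is sqrt(2)*exp(3*I*pi/4)/2.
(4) The observable Y averages to -sqrt(2)/2.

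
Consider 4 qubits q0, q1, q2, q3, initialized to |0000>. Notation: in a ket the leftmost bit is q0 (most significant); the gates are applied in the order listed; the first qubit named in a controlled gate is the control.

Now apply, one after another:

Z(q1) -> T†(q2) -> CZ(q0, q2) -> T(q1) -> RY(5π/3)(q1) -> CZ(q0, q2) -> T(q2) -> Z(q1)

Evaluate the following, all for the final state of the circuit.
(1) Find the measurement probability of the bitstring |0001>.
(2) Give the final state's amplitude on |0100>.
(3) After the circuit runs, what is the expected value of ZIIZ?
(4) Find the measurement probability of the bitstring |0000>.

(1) A full measurement returns |0001> with probability 0.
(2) The final state's coefficient on |0100> equals -1/2.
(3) The expectation value of ZIIZ is 1.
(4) A full measurement returns |0000> with probability 3/4.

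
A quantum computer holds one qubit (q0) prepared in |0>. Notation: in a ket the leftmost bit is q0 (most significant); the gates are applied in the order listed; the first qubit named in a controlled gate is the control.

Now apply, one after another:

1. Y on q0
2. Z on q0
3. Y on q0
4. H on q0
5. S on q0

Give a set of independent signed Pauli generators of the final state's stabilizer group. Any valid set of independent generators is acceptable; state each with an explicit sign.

One valid set of independent stabilizer generators is +Y (any independent generating set of the same group is equally correct).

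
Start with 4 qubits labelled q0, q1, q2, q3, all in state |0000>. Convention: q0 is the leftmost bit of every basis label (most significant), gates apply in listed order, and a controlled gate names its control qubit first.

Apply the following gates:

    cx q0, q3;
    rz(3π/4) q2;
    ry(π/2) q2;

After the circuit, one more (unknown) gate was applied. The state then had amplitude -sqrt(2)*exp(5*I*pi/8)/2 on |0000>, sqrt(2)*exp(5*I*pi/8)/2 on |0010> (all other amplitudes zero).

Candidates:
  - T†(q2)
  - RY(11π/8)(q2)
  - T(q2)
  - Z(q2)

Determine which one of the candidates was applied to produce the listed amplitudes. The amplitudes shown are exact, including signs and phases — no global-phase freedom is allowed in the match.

The applied gate was Z(q2).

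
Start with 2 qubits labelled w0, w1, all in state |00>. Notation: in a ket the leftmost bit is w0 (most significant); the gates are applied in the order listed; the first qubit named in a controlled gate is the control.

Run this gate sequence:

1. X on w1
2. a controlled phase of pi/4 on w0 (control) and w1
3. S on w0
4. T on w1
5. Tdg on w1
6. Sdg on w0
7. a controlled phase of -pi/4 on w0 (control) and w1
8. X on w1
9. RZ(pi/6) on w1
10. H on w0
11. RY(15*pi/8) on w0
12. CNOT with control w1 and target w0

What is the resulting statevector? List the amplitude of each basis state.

The final amplitudes are exp(11*I*pi/12)*sin(5*pi/16) on |00>, 0 on |01>, exp(11*I*pi/12)*sin(3*pi/16) on |10>, 0 on |11>. Key observation: gates 1-8 undo each other exactly, leaving only the rest of the circuit to track.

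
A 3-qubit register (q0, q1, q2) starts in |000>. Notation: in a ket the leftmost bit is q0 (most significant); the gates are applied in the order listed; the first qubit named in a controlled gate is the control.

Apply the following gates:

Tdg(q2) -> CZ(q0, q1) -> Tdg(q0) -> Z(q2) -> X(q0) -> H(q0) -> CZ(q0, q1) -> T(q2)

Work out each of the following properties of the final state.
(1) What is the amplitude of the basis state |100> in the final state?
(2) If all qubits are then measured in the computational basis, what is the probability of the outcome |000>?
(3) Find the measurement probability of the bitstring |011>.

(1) The amplitude on |100> is -sqrt(2)/2.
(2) A full measurement returns |000> with probability 1/2.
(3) The probability of measuring |011> is 0.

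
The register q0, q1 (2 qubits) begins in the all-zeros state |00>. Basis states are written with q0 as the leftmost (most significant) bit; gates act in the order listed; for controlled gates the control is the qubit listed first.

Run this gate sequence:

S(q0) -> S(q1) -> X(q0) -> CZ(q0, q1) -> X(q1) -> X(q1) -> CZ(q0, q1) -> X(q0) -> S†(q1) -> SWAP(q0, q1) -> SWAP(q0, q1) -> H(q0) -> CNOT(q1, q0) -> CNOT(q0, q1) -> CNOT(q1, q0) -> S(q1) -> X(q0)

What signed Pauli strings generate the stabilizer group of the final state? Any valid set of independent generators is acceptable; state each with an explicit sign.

One valid set of independent stabilizer generators is +IY, -ZI (any independent generating set of the same group is equally correct). Key observation: the block from step 2 through step 9 cancels to the identity and can be dropped.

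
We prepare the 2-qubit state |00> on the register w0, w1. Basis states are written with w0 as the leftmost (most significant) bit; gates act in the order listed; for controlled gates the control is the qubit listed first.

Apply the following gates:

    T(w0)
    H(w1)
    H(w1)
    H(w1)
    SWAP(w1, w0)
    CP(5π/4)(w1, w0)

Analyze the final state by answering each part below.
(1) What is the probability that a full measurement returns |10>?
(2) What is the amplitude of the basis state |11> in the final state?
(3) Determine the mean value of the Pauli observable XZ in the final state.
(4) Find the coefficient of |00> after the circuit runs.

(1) A full measurement returns |10> with probability 1/2. Key observation: gates 3-4 undo each other exactly, leaving only the rest of the circuit to track.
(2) The final state's coefficient on |11> equals 0.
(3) The expectation value of XZ is 1.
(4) |00> carries amplitude sqrt(2)/2 in the final state.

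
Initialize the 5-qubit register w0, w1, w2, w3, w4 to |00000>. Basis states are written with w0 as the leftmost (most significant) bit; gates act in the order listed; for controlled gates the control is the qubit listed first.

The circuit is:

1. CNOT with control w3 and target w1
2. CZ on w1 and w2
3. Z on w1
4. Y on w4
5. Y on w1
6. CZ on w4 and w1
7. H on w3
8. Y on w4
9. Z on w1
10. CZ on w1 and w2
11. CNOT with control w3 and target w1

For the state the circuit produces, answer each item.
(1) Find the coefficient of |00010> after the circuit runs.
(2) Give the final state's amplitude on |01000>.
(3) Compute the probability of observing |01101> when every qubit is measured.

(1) The final state's coefficient on |00010> equals sqrt(2)*I/2.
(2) |01000> carries amplitude sqrt(2)*I/2 in the final state.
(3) A full measurement returns |01101> with probability 0.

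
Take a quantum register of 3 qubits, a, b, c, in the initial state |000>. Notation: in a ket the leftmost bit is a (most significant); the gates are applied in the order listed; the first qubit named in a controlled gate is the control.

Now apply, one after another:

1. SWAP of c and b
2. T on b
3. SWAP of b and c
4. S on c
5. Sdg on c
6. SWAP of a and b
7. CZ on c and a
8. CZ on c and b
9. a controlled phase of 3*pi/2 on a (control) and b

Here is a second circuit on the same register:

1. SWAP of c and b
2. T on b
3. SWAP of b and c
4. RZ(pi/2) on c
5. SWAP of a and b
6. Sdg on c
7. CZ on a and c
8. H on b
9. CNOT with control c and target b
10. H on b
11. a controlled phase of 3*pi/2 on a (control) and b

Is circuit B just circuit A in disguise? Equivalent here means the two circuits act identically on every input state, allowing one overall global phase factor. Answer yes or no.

Yes — the two circuits implement the same unitary up to a global phase.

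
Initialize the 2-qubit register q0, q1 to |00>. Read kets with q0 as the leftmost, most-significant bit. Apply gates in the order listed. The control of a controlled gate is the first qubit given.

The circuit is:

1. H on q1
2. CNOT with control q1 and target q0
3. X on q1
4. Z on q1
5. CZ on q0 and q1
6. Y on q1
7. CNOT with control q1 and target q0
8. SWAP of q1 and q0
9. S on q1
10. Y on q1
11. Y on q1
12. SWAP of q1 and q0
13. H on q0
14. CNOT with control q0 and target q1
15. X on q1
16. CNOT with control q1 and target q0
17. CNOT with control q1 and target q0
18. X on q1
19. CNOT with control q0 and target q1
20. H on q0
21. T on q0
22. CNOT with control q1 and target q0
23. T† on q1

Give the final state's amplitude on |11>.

|11> carries amplitude sqrt(2)*exp(I*pi/4)/2 in the final state. Key observation: the block from step 13 through step 20 cancels to the identity and can be dropped.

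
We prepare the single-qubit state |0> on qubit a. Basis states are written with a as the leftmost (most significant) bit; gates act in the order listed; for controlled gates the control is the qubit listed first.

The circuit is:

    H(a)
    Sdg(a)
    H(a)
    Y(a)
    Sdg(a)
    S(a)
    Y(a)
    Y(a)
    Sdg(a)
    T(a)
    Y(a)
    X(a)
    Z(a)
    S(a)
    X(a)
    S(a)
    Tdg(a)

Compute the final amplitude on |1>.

|1> carries amplitude (1 - I)*exp(3*I*pi/4)/2 in the final state. Key observation: steps 4-7 multiply out to the identity, so the circuit reduces to the remaining gates.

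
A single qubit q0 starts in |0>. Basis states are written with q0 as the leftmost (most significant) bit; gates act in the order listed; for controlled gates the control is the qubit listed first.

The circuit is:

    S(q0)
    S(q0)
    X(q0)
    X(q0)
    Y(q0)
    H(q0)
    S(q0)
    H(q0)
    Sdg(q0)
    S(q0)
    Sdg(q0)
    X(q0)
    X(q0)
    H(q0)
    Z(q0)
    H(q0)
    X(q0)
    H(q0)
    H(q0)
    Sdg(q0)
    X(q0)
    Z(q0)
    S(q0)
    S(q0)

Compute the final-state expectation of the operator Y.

In the final state, Y has expectation 1. Key observation: steps 3-4 multiply out to the identity, so the circuit reduces to the remaining gates.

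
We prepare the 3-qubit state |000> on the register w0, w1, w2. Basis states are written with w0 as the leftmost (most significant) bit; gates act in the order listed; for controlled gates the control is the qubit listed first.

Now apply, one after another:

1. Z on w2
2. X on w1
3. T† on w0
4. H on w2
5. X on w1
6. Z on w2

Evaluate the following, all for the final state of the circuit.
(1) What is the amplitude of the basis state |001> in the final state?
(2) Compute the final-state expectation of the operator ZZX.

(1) The final state's coefficient on |001> equals -sqrt(2)/2.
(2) In the final state, ZZX has expectation -1.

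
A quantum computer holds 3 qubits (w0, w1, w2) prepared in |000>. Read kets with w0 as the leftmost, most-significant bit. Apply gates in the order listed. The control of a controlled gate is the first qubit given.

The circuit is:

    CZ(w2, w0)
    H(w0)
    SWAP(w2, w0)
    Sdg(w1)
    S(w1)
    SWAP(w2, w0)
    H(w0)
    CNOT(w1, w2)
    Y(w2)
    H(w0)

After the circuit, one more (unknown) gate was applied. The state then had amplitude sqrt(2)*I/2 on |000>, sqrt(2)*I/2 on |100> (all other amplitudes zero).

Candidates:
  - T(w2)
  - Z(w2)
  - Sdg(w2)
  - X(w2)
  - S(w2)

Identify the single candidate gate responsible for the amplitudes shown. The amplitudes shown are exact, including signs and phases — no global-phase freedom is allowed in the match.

The applied gate was X(w2).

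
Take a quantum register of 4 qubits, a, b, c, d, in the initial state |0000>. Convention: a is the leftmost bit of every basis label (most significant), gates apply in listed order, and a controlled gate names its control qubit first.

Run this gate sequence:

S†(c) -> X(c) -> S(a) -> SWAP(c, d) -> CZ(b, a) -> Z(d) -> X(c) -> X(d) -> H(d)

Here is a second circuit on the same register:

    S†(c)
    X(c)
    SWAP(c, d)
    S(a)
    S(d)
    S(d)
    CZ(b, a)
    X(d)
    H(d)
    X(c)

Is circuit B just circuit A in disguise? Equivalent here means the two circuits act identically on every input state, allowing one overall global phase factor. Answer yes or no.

Yes, they are equivalent — the unitaries differ by at most a global phase.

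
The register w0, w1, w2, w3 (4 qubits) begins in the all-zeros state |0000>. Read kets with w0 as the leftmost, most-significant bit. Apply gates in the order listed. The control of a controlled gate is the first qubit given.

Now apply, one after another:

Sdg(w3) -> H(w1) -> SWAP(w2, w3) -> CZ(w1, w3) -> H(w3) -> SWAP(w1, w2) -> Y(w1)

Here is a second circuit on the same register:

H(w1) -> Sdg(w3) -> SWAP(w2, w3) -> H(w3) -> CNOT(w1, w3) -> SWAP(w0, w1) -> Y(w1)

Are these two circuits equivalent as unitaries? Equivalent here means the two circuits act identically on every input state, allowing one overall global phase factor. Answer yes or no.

No, they are not equivalent — no single phase factor reconciles the two unitaries.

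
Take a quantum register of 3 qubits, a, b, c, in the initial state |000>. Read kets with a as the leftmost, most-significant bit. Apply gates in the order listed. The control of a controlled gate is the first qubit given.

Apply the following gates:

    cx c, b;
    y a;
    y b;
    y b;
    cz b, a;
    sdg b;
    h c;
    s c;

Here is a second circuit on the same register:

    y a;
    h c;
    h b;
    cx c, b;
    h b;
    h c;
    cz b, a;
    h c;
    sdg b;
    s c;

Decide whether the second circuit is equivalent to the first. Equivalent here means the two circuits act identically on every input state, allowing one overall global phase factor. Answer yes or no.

No: there is an input state on which the two circuits produce genuinely different outputs (not merely differing by a phase).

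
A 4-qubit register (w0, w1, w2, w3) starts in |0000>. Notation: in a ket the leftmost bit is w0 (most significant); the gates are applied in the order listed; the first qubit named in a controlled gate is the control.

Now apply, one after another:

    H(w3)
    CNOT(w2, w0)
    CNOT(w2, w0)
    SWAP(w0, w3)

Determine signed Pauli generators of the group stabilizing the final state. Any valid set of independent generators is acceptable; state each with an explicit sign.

One valid set of independent stabilizer generators is +XIII, +IZII, +IIZI, +IIIZ (any independent generating set of the same group is equally correct). Key observation: steps 2-3 multiply out to the identity, so the circuit reduces to the remaining gates.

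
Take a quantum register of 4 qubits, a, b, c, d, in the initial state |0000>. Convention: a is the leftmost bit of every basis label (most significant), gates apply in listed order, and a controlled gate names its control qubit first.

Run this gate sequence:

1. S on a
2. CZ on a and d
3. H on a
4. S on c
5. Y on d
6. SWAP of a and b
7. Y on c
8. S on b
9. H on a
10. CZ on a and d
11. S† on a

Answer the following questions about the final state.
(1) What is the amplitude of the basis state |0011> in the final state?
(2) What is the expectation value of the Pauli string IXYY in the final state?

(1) The final state's coefficient on |0011> equals -1/2.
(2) The expectation value of IXYY is 0.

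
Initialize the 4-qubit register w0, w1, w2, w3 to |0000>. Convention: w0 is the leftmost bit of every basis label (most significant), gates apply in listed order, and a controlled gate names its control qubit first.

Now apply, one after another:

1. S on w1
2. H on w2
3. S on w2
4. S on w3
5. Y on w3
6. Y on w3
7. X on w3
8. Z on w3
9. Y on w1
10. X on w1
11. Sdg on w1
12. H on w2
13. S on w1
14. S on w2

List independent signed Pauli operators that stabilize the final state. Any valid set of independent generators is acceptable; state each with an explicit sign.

The stabilizer group can be generated by +IIXI, +ZIII, +IZII, -IIIZ, among other valid generating sets.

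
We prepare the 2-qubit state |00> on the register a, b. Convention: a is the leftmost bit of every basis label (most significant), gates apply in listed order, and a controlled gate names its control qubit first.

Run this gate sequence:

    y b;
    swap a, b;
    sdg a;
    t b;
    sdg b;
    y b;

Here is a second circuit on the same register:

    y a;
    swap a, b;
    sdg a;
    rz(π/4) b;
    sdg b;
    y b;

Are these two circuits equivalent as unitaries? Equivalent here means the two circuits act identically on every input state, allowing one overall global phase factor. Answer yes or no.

No, they are not equivalent — no single phase factor reconciles the two unitaries.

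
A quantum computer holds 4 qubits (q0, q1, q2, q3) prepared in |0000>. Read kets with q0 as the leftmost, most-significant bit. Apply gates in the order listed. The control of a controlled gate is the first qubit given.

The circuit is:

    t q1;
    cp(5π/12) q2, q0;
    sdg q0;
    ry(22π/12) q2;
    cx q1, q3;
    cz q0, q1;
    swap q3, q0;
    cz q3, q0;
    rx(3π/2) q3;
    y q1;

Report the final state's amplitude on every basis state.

The final amplitudes are I*(1 + sqrt(3))/4 on |0100>, -sqrt(3)/4 - 1/4 on |0101>, I*(1 - sqrt(3))/4 on |0110>, -1/4 + sqrt(3)/4 on |0111>, and 0 on every other basis state.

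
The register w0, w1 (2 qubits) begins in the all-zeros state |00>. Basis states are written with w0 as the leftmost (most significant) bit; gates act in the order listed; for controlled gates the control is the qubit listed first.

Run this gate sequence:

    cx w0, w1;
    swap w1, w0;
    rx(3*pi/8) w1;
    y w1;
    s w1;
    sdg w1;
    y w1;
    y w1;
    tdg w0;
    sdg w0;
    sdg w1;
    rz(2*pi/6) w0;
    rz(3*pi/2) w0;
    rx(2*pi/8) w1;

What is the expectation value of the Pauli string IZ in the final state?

The expectation value of IZ is -sqrt(4 - 2*sqrt(2))/4.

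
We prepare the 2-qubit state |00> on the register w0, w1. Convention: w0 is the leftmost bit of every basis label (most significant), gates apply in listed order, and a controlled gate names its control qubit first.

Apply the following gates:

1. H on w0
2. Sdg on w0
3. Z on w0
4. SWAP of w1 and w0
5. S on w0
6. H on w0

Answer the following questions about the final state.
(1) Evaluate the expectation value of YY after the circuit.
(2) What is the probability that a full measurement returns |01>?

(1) The observable YY averages to 0.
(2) A full measurement returns |01> with probability 1/4.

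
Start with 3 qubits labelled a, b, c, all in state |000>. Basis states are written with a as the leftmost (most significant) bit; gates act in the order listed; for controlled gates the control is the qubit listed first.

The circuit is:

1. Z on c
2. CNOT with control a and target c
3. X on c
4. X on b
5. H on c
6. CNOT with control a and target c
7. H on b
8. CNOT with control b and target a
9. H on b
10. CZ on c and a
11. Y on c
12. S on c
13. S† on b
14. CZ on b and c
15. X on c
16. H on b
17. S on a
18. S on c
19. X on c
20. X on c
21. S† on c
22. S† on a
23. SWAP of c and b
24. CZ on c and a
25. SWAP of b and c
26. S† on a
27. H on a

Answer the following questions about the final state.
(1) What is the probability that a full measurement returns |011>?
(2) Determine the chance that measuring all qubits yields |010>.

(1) Outcome |011> occurs with probability 1/4. Key observation: the block from step 17 through step 22 cancels to the identity and can be dropped.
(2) The probability of measuring |010> is 1/4.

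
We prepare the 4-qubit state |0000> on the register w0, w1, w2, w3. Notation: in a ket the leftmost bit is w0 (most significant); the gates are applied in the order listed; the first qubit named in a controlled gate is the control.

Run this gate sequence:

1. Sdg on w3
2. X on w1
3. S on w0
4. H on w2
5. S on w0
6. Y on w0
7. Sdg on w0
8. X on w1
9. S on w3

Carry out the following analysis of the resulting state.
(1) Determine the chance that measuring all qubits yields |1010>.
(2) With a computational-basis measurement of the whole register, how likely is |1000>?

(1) Outcome |1010> occurs with probability 1/2.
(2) Outcome |1000> occurs with probability 1/2.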